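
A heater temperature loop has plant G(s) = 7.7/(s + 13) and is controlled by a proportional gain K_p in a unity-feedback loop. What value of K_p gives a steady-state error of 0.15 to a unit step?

Steady-state error for a unit step on this type-0 loop is 1/(1 + K_p·G(0)).
G(0) = 0.5923. Require 1/(1 + K_p·0.5923) = 0.15, so 1 + 0.5923·K_p = 6.667.
K_p = (6.667 − 1)/0.5923 = 9.57.

K_p = 9.57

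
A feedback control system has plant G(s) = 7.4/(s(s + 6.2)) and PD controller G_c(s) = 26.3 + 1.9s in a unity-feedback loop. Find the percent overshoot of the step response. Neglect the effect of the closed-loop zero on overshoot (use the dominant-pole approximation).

Forward path: (26.3 + 1.9s)·7.4/(s(s+6.2)). The closed-loop characteristic equation is s² + (6.2 + 7.4·1.9)s + 7.4·26.3 = 0.
That is s² + 20.26s + 194.6 = 0, so ω_n = 13.95 rad/s and ζ = 20.26/(2·13.95) = 0.7261.
%OS = 100·exp(−πζ/√(1−ζ²)) = 3.62%.

3.62%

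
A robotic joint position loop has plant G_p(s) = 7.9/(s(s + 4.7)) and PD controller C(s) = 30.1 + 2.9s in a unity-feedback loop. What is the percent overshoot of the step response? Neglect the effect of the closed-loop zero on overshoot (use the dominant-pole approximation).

Forward path: (30.1 + 2.9s)·7.9/(s(s+4.7)). The closed-loop characteristic equation is s² + (4.7 + 7.9·2.9)s + 7.9·30.1 = 0.
That is s² + 27.61s + 237.8 = 0, so ω_n = 15.42 rad/s and ζ = 27.61/(2·15.42) = 0.8952.
%OS = 100·exp(−πζ/√(1−ζ²)) = 0.181%.

0.181%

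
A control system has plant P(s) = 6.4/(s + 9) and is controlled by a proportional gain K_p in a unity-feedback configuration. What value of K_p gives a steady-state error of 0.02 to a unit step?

K_p = 68.9

Steady-state error for a unit step on this type-0 loop is 1/(1 + K_p·P(0)).
P(0) = 0.7111. Require 1/(1 + K_p·0.7111) = 0.02, so 1 + 0.7111·K_p = 50.
K_p = (50 − 1)/0.7111 = 68.9.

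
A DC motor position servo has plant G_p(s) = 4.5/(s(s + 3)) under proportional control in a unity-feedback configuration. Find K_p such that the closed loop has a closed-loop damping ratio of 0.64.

K_p = 1.22

Closed-loop characteristic equation: s² + 3s + K_p·4.5 = 0.
So ω_n = √(4.5K_p) and 2ζω_n = 3, giving ζ = 3/(2√(4.5K_p)).
Setting ζ = 0.64: √(4.5K_p) = 3/(2·0.64) = 2.344, so K_p = 5.493/4.5 = 1.22.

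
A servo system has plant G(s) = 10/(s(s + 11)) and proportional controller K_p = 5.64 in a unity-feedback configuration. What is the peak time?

Closed-loop characteristic equation: s² + 11s + 56.4 = 0, so ω_n = 7.51 rad/s and ζ = 11/(2·7.51) = 0.7324.
Damped frequency ω_d = ω_n√(1−ζ²) = 5.114 rad/s, so peak time T_p = π/ω_d = 0.614 s.

T_p = 0.614 s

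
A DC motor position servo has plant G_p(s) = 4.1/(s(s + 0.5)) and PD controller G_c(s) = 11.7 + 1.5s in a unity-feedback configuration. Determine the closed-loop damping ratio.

Forward path: (11.7 + 1.5s)·4.1/(s(s+0.5)). The closed-loop characteristic equation is s² + (0.5 + 4.1·1.5)s + 4.1·11.7 = 0.
That is s² + 6.65s + 47.97 = 0, so ω_n = 6.926 rad/s and ζ = 6.65/(2·6.926) = 0.4801.

ζ = 0.48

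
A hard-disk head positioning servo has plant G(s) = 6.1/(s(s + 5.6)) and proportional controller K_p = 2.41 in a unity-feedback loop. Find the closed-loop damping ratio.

The closed-loop denominator is s(s+5.6) + 2.41·6.1 = s² + 5.6s + 14.7.
So ω_n² = 14.7 ⇒ ω_n = 3.834 rad/s, and ζ = 5.6/(2ω_n) = 0.73.

ζ = 0.73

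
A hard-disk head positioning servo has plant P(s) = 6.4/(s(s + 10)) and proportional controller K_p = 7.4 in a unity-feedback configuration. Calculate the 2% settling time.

T_s ≈ 0.8 s

The closed-loop denominator s² + 10s + 47.36 gives ω_n = √47.36 = 6.882 and ζ = 10/(2ω_n) = 0.7265.
2% settling time T_s ≈ 4/(ζω_n) = 4/5 = 0.8 s.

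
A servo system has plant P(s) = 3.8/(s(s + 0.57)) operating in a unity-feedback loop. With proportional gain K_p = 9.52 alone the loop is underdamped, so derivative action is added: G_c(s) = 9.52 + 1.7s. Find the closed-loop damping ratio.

Forward path: (9.52 + 1.7s)·3.8/(s(s+0.57)). The closed-loop characteristic equation is s² + (0.57 + 3.8·1.7)s + 3.8·9.52 = 0.
That is s² + 7.03s + 36.18 = 0, so ω_n = 6.015 rad/s and ζ = 7.03/(2·6.015) = 0.5844.

ζ = 0.584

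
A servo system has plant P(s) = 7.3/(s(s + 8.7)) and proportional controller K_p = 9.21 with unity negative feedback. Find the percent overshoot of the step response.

The closed-loop denominator s² + 8.7s + 67.23 gives ω_n = √67.23 = 8.2 and ζ = 8.7/(2ω_n) = 0.5305.
%OS = 100·exp(−πζ/√(1−ζ²)) = 100·exp(−π·0.5305/√0.7186) = 14%.

14%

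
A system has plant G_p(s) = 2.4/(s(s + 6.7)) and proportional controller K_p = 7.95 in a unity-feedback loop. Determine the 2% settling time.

From 1 + K_pG_p(s) = 0: s² + 6.7s + 19.08 = 0 ⇒ ω_n = 4.368, ζ = 0.7669.
2% settling time T_s ≈ 4/(ζω_n) = 4/3.35 = 1.19 s.

T_s ≈ 1.19 s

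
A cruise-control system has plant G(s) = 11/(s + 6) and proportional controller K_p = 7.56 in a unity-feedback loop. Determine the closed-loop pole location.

s = -89.16

Closed-loop transfer function: T(s) = K_p·G(s)/(1 + K_p·G(s)) = 83.16/(s + 6 + 83.16) = 83.16/(s + 89.16).
The closed-loop pole is at s = −89.16.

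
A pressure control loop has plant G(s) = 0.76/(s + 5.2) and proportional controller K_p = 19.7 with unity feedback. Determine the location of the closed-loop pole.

Closed-loop transfer function: T(s) = K_p·G(s)/(1 + K_p·G(s)) = 14.97/(s + 5.2 + 14.97) = 14.97/(s + 20.17).
The closed-loop pole is at s = −20.17.

s = -20.17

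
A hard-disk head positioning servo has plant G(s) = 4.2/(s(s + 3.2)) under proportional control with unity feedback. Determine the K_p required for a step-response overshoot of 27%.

From %OS = 100·exp(−πζ/√(1−ζ²)) = 27%, ζ = −ln(0.27)/√(π²+ln²(0.27)) = 0.3847.
Characteristic equation s² + 3.2s + 4.2K_p = 0 gives ζ = 3.2/(2√(4.2K_p)).
Setting ζ = 0.3847: √(4.2K_p) = 3.2/(2·0.3847) = 4.159, so K_p = 17.3/4.2 = 4.12.

K_p = 4.12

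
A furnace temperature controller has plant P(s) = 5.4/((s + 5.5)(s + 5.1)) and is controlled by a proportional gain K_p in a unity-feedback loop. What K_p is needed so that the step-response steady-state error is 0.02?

The loop is type 0, so e_ss(step) = 1/(1 + K_pos) with K_pos = K_p·P(0).
P(0) = 0.1925. Require 1/(1 + K_p·0.1925) = 0.02, so 1 + 0.1925·K_p = 50.
K_p = (50 − 1)/0.1925 = 255.

K_p = 255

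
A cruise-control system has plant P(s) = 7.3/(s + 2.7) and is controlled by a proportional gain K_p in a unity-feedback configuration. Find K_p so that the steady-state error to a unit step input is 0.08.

K_p = 4.25

The loop is type 0, so e_ss(step) = 1/(1 + K_pos) with K_pos = K_p·P(0).
P(0) = 2.704. Require 1/(1 + K_p·2.704) = 0.08, so 1 + 2.704·K_p = 12.5.
K_p = (12.5 − 1)/2.704 = 4.25.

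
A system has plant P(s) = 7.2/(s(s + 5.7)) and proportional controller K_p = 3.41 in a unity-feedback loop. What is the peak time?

The closed-loop denominator s² + 5.7s + 24.55 gives ω_n = √24.55 = 4.955 and ζ = 5.7/(2ω_n) = 0.5752.
Damped frequency ω_d = ω_n√(1−ζ²) = 4.053 rad/s, so peak time T_p = π/ω_d = 0.775 s.

T_p = 0.775 s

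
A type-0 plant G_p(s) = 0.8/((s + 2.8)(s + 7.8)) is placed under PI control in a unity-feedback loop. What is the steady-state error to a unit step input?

0

The PI controller's integrator makes the forward path type 1, so e_ss to a step is zero.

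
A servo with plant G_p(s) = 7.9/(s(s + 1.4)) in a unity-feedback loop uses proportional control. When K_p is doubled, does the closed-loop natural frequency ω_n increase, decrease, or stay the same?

ω_n = √(7.9·K_p), which grows with K_p.

increase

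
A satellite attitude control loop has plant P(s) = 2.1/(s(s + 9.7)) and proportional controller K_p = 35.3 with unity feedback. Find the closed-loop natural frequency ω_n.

ω_n = 8.61 rad/s

1 + K_p·P(s) = 0 gives s² + 9.7s + 74.13 = 0.
So ω_n² = 74.13 ⇒ ω_n = 8.61 rad/s, and ζ = 9.7/(2ω_n) = 0.563.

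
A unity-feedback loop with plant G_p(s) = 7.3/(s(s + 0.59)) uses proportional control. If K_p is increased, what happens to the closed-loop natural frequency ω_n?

ω_n = √(7.3·K_p), which grows with K_p.

increase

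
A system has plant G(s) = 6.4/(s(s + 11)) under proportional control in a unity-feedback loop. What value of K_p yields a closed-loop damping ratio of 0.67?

K_p = 10.5

Closed-loop characteristic equation: s² + 11s + K_p·6.4 = 0.
So ω_n = √(6.4K_p) and 2ζω_n = 11, giving ζ = 11/(2√(6.4K_p)).
Setting ζ = 0.67: √(6.4K_p) = 11/(2·0.67) = 8.209, so K_p = 67.39/6.4 = 10.5.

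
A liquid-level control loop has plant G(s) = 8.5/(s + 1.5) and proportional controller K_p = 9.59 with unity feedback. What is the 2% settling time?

T_s ≈ 0.0482 s

Closed-loop transfer function: T(s) = K_p·G(s)/(1 + K_p·G(s)) = 81.52/(s + 1.5 + 81.52) = 81.52/(s + 83.02).
Time constant τ = 1/83.02 = 0.01205 s, so the 2% settling time is about 4τ = 0.0482 s.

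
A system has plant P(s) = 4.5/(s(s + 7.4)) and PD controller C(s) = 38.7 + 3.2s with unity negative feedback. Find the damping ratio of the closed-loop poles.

ζ = 0.826

Forward path: (38.7 + 3.2s)·4.5/(s(s+7.4)). The closed-loop characteristic equation is s² + (7.4 + 4.5·3.2)s + 4.5·38.7 = 0.
That is s² + 21.8s + 174.2 = 0, so ω_n = 13.2 rad/s and ζ = 21.8/(2·13.2) = 0.826.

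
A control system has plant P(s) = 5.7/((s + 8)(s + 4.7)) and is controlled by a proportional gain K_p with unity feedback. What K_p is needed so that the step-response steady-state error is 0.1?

K_p = 59.4

Steady-state error for a unit step on this type-0 loop is 1/(1 + K_p·P(0)).
P(0) = 0.1516. Require 1/(1 + K_p·0.1516) = 0.1, so 1 + 0.1516·K_p = 10.
K_p = (10 − 1)/0.1516 = 59.4.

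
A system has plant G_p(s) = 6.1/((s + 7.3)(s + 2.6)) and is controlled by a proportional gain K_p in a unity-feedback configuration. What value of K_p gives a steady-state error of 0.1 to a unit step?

K_p = 28

For a type-0 loop with proportional control, e_ss = 1/(1 + K_p·G_p(0)).
G_p(0) = 0.3214. Require 1/(1 + K_p·0.3214) = 0.1, so 1 + 0.3214·K_p = 10.
K_p = (10 − 1)/0.3214 = 28.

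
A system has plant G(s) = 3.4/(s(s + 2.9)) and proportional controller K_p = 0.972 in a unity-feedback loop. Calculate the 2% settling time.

T_s ≈ 2.76 s

Closed-loop characteristic equation: s² + 2.9s + 3.305 = 0, so ω_n = 1.818 rad/s and ζ = 2.9/(2·1.818) = 0.7976.
2% settling time T_s ≈ 4/(ζω_n) = 4/1.45 = 2.76 s.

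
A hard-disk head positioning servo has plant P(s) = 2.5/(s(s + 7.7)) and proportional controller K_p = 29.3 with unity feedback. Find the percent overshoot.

20.5%

Closed-loop characteristic equation: s² + 7.7s + 73.25 = 0, so ω_n = 8.559 rad/s and ζ = 7.7/(2·8.559) = 0.4498.
%OS = 100·exp(−πζ/√(1−ζ²)) = 100·exp(−π·0.4498/√0.7976) = 20.5%.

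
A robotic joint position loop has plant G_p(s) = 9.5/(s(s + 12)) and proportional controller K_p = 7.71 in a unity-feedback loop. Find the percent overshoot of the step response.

4.56%

From 1 + K_pG_p(s) = 0: s² + 12s + 73.25 = 0 ⇒ ω_n = 8.558, ζ = 0.7011.
%OS = 100·exp(−πζ/√(1−ζ²)) = 100·exp(−π·0.7011/√0.5085) = 4.56%.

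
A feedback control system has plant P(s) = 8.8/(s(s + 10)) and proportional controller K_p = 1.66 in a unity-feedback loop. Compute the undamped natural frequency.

ω_n = 3.82 rad/s

1 + K_p·P(s) = 0 gives s² + 10s + 14.61 = 0.
So ω_n² = 14.61 ⇒ ω_n = 3.822 rad/s, and ζ = 10/(2ω_n) = 1.31.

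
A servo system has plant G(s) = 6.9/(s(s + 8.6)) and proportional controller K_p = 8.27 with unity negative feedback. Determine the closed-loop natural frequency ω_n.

ω_n = 7.55 rad/s

With unity feedback the closed-loop characteristic equation is s² + 8.6s + 8.27·6.9 = s² + 8.6s + 57.06 = 0.
So ω_n² = 57.06 ⇒ ω_n = 7.554 rad/s, and ζ = 8.6/(2ω_n) = 0.569.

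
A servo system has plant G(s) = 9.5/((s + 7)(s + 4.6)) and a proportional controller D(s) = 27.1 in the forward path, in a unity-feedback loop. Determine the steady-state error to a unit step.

0.111

The loop is type 0. Static position error constant K_pos = D(0)·G(0) = 27.1·0.295 = 7.995.
Steady-state error to a unit step: e_ss = 1/(1+K_pos) = 1/8.995 = 0.111.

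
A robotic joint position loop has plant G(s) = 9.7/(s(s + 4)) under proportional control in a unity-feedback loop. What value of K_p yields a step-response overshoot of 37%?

K_p = 4.53

From %OS = 100·exp(−πζ/√(1−ζ²)) = 37%, ζ = −ln(0.37)/√(π²+ln²(0.37)) = 0.3017.
Characteristic equation s² + 4s + 9.7K_p = 0 gives ζ = 4/(2√(9.7K_p)).
Setting ζ = 0.3017: √(9.7K_p) = 4/(2·0.3017) = 6.628, so K_p = 43.94/9.7 = 4.53.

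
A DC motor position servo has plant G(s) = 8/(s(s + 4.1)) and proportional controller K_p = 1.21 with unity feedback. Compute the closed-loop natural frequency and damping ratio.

ω_n = 3.11 rad/s, ζ = 0.659

The closed-loop denominator is s(s+4.1) + 1.21·8 = s² + 4.1s + 9.68.
Matching s² + 2ζω_n s + ω_n²: ω_n = √9.68 = 3.111 rad/s and 2ζω_n = 4.1, so ζ = 4.1/(2·3.111) = 0.659.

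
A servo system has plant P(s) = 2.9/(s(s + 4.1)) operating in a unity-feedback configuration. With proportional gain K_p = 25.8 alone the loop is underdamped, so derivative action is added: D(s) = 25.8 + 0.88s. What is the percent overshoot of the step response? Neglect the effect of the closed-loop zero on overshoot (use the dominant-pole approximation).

Forward path: (25.8 + 0.88s)·2.9/(s(s+4.1)). The closed-loop characteristic equation is s² + (4.1 + 2.9·0.88)s + 2.9·25.8 = 0.
That is s² + 6.652s + 74.82 = 0, so ω_n = 8.65 rad/s and ζ = 6.652/(2·8.65) = 0.3845.
%OS = 100·exp(−πζ/√(1−ζ²)) = 27%.

27%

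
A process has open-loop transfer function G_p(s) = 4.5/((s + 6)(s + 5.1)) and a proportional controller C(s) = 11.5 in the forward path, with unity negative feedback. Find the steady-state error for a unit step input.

0.372

The loop is type 0. Static position error constant K_pos = C(0)·G_p(0) = 11.5·0.1471 = 1.691.
Steady-state error to a unit step: e_ss = 1/(1+K_pos) = 1/2.691 = 0.372.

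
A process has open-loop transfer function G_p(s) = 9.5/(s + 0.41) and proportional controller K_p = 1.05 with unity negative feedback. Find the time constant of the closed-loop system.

τ = 0.0963 s

Closed-loop transfer function: T(s) = K_p·G_p(s)/(1 + K_p·G_p(s)) = 9.975/(s + 0.41 + 9.975) = 9.975/(s + 10.38).
Time constant τ = 1/10.38 = 0.0963 s.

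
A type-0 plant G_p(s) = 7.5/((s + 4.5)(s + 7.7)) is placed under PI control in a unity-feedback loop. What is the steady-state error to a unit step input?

The PI controller's integrator makes the forward path type 1, so e_ss to a step is zero.

0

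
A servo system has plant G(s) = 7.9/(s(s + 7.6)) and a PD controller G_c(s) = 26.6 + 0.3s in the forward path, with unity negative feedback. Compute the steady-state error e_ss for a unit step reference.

0

The open loop G_c(s)G(s) has a pole at the origin (type 1), so the static position error constant is infinite and e_ss = 1/(1+∞) = 0.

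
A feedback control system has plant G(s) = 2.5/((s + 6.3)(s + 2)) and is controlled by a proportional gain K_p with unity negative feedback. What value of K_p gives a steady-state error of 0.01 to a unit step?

For a type-0 loop with proportional control, e_ss = 1/(1 + K_p·G(0)).
G(0) = 0.1984. Require 1/(1 + K_p·0.1984) = 0.01, so 1 + 0.1984·K_p = 100.
K_p = (100 − 1)/0.1984 = 499.

K_p = 499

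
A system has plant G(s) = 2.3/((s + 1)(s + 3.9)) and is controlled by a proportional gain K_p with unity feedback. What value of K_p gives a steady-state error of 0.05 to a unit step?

K_p = 32.2

For a type-0 loop with proportional control, e_ss = 1/(1 + K_p·G(0)).
G(0) = 0.5897. Require 1/(1 + K_p·0.5897) = 0.05, so 1 + 0.5897·K_p = 20.
K_p = (20 − 1)/0.5897 = 32.2.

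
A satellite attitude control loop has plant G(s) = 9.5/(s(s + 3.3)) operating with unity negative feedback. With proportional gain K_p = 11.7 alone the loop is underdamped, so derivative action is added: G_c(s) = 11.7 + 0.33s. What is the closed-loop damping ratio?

Forward path: (11.7 + 0.33s)·9.5/(s(s+3.3)). The closed-loop characteristic equation is s² + (3.3 + 9.5·0.33)s + 9.5·11.7 = 0.
That is s² + 6.435s + 111.1 = 0, so ω_n = 10.54 rad/s and ζ = 6.435/(2·10.54) = 0.3052.

ζ = 0.305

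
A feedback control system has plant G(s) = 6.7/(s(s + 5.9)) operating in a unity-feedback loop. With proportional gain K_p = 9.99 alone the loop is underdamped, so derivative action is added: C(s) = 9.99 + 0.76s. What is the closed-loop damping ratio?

ζ = 0.672

Forward path: (9.99 + 0.76s)·6.7/(s(s+5.9)). The closed-loop characteristic equation is s² + (5.9 + 6.7·0.76)s + 6.7·9.99 = 0.
That is s² + 10.99s + 66.93 = 0, so ω_n = 8.181 rad/s and ζ = 10.99/(2·8.181) = 0.6718.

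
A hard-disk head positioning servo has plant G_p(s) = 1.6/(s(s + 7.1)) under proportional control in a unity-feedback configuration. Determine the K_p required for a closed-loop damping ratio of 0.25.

K_p = 126

Closed-loop characteristic equation: s² + 7.1s + K_p·1.6 = 0.
So ω_n = √(1.6K_p) and 2ζω_n = 7.1, giving ζ = 7.1/(2√(1.6K_p)).
Setting ζ = 0.25: √(1.6K_p) = 7.1/(2·0.25) = 14.2, so K_p = 201.6/1.6 = 126.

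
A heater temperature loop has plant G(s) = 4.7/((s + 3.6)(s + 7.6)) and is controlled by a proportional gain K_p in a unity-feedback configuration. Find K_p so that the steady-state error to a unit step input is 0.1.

Steady-state error for a unit step on this type-0 loop is 1/(1 + K_p·G(0)).
G(0) = 0.1718. Require 1/(1 + K_p·0.1718) = 0.1, so 1 + 0.1718·K_p = 10.
K_p = (10 − 1)/0.1718 = 52.4.

K_p = 52.4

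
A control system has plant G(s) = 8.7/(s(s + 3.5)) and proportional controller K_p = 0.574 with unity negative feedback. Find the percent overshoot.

Closed-loop characteristic equation: s² + 3.5s + 4.994 = 0, so ω_n = 2.235 rad/s and ζ = 3.5/(2·2.235) = 0.7831.
%OS = 100·exp(−πζ/√(1−ζ²)) = 100·exp(−π·0.7831/√0.3867) = 1.91%.

1.91%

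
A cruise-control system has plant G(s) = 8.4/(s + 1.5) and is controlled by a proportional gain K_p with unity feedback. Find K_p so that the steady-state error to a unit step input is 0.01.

K_p = 17.7

The loop is type 0, so e_ss(step) = 1/(1 + K_pos) with K_pos = K_p·G(0).
G(0) = 5.6. Require 1/(1 + K_p·5.6) = 0.01, so 1 + 5.6·K_p = 100.
K_p = (100 − 1)/5.6 = 17.7.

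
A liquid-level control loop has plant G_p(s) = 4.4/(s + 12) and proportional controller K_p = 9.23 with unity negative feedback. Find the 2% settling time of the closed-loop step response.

T_s ≈ 0.076 s

Closed-loop transfer function: T(s) = K_p·G_p(s)/(1 + K_p·G_p(s)) = 40.61/(s + 12 + 40.61) = 40.61/(s + 52.61).
Time constant τ = 1/52.61 = 0.01901 s, so the 2% settling time is about 4τ = 0.076 s.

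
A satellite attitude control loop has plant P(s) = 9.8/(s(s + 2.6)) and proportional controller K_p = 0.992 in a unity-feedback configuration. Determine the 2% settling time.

Closed-loop characteristic equation: s² + 2.6s + 9.722 = 0, so ω_n = 3.118 rad/s and ζ = 2.6/(2·3.118) = 0.4169.
2% settling time T_s ≈ 4/(ζω_n) = 4/1.3 = 3.08 s.

T_s ≈ 3.08 s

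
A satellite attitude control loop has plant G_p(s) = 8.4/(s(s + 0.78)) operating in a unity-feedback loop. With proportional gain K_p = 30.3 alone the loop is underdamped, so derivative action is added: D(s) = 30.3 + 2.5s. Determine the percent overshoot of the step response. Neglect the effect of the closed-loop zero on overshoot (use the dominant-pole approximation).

5.32%

Forward path: (30.3 + 2.5s)·8.4/(s(s+0.78)). The closed-loop characteristic equation is s² + (0.78 + 8.4·2.5)s + 8.4·30.3 = 0.
That is s² + 21.78s + 254.5 = 0, so ω_n = 15.95 rad/s and ζ = 21.78/(2·15.95) = 0.6826.
%OS = 100·exp(−πζ/√(1−ζ²)) = 5.32%.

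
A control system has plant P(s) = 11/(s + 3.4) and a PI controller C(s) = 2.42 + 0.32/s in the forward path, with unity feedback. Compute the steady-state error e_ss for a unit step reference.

0

The open loop C(s)P(s) has a pole at the origin (type 1), so the static position error constant is infinite and e_ss = 1/(1+∞) = 0.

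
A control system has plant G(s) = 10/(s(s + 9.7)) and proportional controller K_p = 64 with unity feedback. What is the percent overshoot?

Closed-loop characteristic equation: s² + 9.7s + 640 = 0, so ω_n = 25.3 rad/s and ζ = 9.7/(2·25.3) = 0.1917.
%OS = 100·exp(−πζ/√(1−ζ²)) = 100·exp(−π·0.1917/√0.9632) = 54.1%.

54.1%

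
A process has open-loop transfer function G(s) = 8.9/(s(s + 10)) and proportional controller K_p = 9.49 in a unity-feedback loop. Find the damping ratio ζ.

ζ = 0.544

The closed-loop denominator is s(s+10) + 9.49·8.9 = s² + 10s + 84.46.
So ω_n² = 84.46 ⇒ ω_n = 9.19 rad/s, and ζ = 10/(2ω_n) = 0.544.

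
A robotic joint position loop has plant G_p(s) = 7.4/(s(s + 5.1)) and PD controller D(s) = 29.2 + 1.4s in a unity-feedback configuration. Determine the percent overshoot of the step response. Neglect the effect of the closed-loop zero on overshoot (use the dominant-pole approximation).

14.3%

Forward path: (29.2 + 1.4s)·7.4/(s(s+5.1)). The closed-loop characteristic equation is s² + (5.1 + 7.4·1.4)s + 7.4·29.2 = 0.
That is s² + 15.46s + 216.1 = 0, so ω_n = 14.7 rad/s and ζ = 15.46/(2·14.7) = 0.5259.
%OS = 100·exp(−πζ/√(1−ζ²)) = 14.3%.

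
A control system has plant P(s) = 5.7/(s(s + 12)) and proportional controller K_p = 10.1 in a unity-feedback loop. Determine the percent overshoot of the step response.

1.73%

The closed-loop denominator s² + 12s + 57.57 gives ω_n = √57.57 = 7.587 and ζ = 12/(2ω_n) = 0.7908.
%OS = 100·exp(−πζ/√(1−ζ²)) = 100·exp(−π·0.7908/√0.3747) = 1.73%.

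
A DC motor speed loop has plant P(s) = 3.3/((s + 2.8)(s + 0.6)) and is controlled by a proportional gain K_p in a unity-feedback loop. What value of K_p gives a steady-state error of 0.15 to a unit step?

K_p = 2.88

Steady-state error for a unit step on this type-0 loop is 1/(1 + K_p·P(0)).
P(0) = 1.964. Require 1/(1 + K_p·1.964) = 0.15, so 1 + 1.964·K_p = 6.667.
K_p = (6.667 − 1)/1.964 = 2.88.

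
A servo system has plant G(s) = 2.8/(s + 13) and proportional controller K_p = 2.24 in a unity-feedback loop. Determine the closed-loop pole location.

s = -19.27

Closed-loop transfer function: T(s) = K_p·G(s)/(1 + K_p·G(s)) = 6.272/(s + 13 + 6.272) = 6.272/(s + 19.27).
The closed-loop pole is at s = −19.27.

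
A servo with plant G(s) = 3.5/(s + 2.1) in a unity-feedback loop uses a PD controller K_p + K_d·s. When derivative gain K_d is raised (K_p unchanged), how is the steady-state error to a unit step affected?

K_d affects only the transient (the s-coefficient); the DC loop gain, and hence e_ss, depends only on K_p.

unchanged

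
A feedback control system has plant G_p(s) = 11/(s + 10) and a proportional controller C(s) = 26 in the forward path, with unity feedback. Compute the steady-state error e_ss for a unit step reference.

The loop is type 0. Static position error constant K_pos = C(0)·G_p(0) = 26·1.1 = 28.6.
Steady-state error to a unit step: e_ss = 1/(1+K_pos) = 1/29.6 = 0.0338.

0.0338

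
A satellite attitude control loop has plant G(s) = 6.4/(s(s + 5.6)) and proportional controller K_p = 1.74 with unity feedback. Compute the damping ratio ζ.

ζ = 0.839

With unity feedback the closed-loop characteristic equation is s² + 5.6s + 1.74·6.4 = s² + 5.6s + 11.14 = 0.
Matching s² + 2ζω_n s + ω_n²: ω_n = √11.14 = 3.337 rad/s and 2ζω_n = 5.6, so ζ = 5.6/(2·3.337) = 0.839.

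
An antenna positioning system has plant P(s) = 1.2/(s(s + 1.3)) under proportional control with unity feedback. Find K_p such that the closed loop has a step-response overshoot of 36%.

K_p = 3.68

From %OS = 100·exp(−πζ/√(1−ζ²)) = 36%, ζ = −ln(0.36)/√(π²+ln²(0.36)) = 0.3093.
Characteristic equation s² + 1.3s + 1.2K_p = 0 gives ζ = 1.3/(2√(1.2K_p)).
Setting ζ = 0.3093: √(1.2K_p) = 1.3/(2·0.3093) = 2.102, so K_p = 4.418/1.2 = 3.68.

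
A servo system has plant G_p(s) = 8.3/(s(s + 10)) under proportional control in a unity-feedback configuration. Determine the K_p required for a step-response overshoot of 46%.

K_p = 52.3

From %OS = 100·exp(−πζ/√(1−ζ²)) = 46%, ζ = −ln(0.46)/√(π²+ln²(0.46)) = 0.24.
Characteristic equation s² + 10s + 8.3K_p = 0 gives ζ = 10/(2√(8.3K_p)).
Setting ζ = 0.24: √(8.3K_p) = 10/(2·0.24) = 20.84, so K_p = 434.2/8.3 = 52.3.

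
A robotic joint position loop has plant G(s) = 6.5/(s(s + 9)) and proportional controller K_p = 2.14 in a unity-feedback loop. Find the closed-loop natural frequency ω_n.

With unity feedback the closed-loop characteristic equation is s² + 9s + 2.14·6.5 = s² + 9s + 13.91 = 0.
So ω_n² = 13.91 ⇒ ω_n = 3.73 rad/s, and ζ = 9/(2ω_n) = 1.21.

ω_n = 3.73 rad/s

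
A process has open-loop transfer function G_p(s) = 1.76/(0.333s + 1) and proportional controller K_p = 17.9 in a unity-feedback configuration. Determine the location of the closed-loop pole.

Closed loop: T(s) = K_p·G_p/(1+K_p·G_p) = 31.5/(0.333s + 1 + 31.5), with pole at s = −(1 + 31.5)/0.333 = −97.61.

s = -97.61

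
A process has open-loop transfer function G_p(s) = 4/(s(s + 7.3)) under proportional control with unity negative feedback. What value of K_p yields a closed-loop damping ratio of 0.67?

Closed-loop characteristic equation: s² + 7.3s + K_p·4 = 0.
So ω_n = √(4K_p) and 2ζω_n = 7.3, giving ζ = 7.3/(2√(4K_p)).
Setting ζ = 0.67: √(4K_p) = 7.3/(2·0.67) = 5.448, so K_p = 29.68/4 = 7.42.

K_p = 7.42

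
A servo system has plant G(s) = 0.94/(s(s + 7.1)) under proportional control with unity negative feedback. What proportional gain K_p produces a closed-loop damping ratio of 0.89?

K_p = 16.9

Closed-loop characteristic equation: s² + 7.1s + K_p·0.94 = 0.
So ω_n = √(0.94K_p) and 2ζω_n = 7.1, giving ζ = 7.1/(2√(0.94K_p)).
Setting ζ = 0.89: √(0.94K_p) = 7.1/(2·0.89) = 3.989, so K_p = 15.91/0.94 = 16.9.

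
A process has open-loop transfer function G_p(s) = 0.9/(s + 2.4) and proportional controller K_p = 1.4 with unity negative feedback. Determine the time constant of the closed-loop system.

τ = 0.273 s

Closed-loop transfer function: T(s) = K_p·G_p(s)/(1 + K_p·G_p(s)) = 1.26/(s + 2.4 + 1.26) = 1.26/(s + 3.66).
Time constant τ = 1/3.66 = 0.273 s.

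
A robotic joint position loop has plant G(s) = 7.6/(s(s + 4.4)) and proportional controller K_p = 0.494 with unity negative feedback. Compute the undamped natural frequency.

The closed-loop denominator is s(s+4.4) + 0.494·7.6 = s² + 4.4s + 3.754.
So ω_n² = 3.754 ⇒ ω_n = 1.938 rad/s, and ζ = 4.4/(2ω_n) = 1.14.

ω_n = 1.94 rad/s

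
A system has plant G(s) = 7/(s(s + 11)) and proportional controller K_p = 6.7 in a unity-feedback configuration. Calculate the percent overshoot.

The closed-loop denominator s² + 11s + 46.9 gives ω_n = √46.9 = 6.848 and ζ = 11/(2ω_n) = 0.8031.
%OS = 100·exp(−πζ/√(1−ζ²)) = 100·exp(−π·0.8031/√0.355) = 1.45%.

1.45%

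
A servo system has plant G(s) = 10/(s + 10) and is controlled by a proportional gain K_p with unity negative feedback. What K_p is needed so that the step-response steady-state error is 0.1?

For a type-0 loop with proportional control, e_ss = 1/(1 + K_p·G(0)).
G(0) = 1. Require 1/(1 + K_p·1) = 0.1, so 1 + 1·K_p = 10.
K_p = (10 − 1)/1 = 9.

K_p = 9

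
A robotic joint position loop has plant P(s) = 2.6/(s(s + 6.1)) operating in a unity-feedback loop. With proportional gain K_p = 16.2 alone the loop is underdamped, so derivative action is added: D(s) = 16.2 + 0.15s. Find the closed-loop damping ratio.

Forward path: (16.2 + 0.15s)·2.6/(s(s+6.1)). The closed-loop characteristic equation is s² + (6.1 + 2.6·0.15)s + 2.6·16.2 = 0.
That is s² + 6.49s + 42.12 = 0, so ω_n = 6.49 rad/s and ζ = 6.49/(2·6.49) = 0.5.

ζ = 0.5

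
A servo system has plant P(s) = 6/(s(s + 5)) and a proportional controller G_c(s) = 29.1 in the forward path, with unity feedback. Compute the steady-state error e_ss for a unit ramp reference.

The loop has one pole at the origin (type 1). Velocity error constant K_v = lim_{s→0} s·G_c(s)P(s) = 29.1·6/5 = 34.92.
Steady-state error to a unit ramp: e_ss = 1/K_v = 0.0286.

0.0286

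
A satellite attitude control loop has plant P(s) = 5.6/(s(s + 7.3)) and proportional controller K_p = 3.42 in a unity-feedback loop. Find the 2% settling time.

T_s ≈ 1.1 s

The closed-loop denominator s² + 7.3s + 19.15 gives ω_n = √19.15 = 4.376 and ζ = 7.3/(2ω_n) = 0.834.
2% settling time T_s ≈ 4/(ζω_n) = 4/3.65 = 1.1 s.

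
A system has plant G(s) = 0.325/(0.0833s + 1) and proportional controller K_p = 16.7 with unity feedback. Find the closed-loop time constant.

τ = 0.013 s

Closed loop: T(s) = K_p·G/(1+K_p·G) = 5.428/(0.0833s + 1 + 5.428), with pole at s = −(1 + 5.428)/0.0833 = −77.16.
Closed-loop time constant τ = 1/77.16 = 0.013 s.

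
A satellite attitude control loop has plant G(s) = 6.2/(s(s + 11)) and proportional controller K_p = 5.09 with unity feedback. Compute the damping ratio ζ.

The closed-loop denominator is s(s+11) + 5.09·6.2 = s² + 11s + 31.56.
So ω_n² = 31.56 ⇒ ω_n = 5.618 rad/s, and ζ = 11/(2ω_n) = 0.979.

ζ = 0.979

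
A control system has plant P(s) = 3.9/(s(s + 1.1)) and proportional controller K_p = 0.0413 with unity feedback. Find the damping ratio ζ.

ζ = 1.37

The closed-loop denominator is s(s+1.1) + 0.0413·3.9 = s² + 1.1s + 0.1611.
So ω_n² = 0.1611 ⇒ ω_n = 0.4013 rad/s, and ζ = 1.1/(2ω_n) = 1.37.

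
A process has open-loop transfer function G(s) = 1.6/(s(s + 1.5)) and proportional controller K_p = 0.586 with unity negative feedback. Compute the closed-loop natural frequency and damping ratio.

ω_n = 0.968 rad/s, ζ = 0.775

The closed-loop denominator is s(s+1.5) + 0.586·1.6 = s² + 1.5s + 0.9376.
So ω_n² = 0.9376 ⇒ ω_n = 0.9683 rad/s, and ζ = 1.5/(2ω_n) = 0.775.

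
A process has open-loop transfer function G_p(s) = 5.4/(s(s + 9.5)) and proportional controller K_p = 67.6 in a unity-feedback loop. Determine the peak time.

From 1 + K_pG_p(s) = 0: s² + 9.5s + 365 = 0 ⇒ ω_n = 19.11, ζ = 0.2486.
Damped frequency ω_d = ω_n√(1−ζ²) = 18.51 rad/s, so peak time T_p = π/ω_d = 0.17 s.

T_p = 0.17 s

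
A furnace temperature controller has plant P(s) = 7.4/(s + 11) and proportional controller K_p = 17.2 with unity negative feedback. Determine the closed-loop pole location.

Closed-loop transfer function: T(s) = K_p·P(s)/(1 + K_p·P(s)) = 127.3/(s + 11 + 127.3) = 127.3/(s + 138.3).
The closed-loop pole is at s = −138.3.

s = -138.3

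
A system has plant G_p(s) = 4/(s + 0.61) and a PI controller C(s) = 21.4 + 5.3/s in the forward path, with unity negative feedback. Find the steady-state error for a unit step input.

0

The open loop C(s)G_p(s) has a pole at the origin (type 1), so the static position error constant is infinite and e_ss = 1/(1+∞) = 0.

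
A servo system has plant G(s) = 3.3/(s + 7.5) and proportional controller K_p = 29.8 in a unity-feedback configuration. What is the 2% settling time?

Closed-loop transfer function: T(s) = K_p·G(s)/(1 + K_p·G(s)) = 98.34/(s + 7.5 + 98.34) = 98.34/(s + 105.8).
Time constant τ = 1/105.8 = 0.009448 s, so the 2% settling time is about 4τ = 0.0378 s.

T_s ≈ 0.0378 s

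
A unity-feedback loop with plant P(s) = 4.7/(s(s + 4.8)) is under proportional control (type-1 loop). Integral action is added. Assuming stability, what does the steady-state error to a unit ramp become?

The integrator raises the loop to type 2, so K_v → ∞ and e_ss to a ramp is zero.

0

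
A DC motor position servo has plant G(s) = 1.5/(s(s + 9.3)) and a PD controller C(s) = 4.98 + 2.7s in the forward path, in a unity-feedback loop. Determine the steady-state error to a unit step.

0

The open loop C(s)G(s) has a pole at the origin (type 1), so the static position error constant is infinite and e_ss = 1/(1+∞) = 0.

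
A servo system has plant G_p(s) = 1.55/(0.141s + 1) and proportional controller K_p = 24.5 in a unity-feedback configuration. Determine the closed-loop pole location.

Closed loop: T(s) = K_p·G_p/(1+K_p·G_p) = 37.98/(0.141s + 1 + 37.98), with pole at s = −(1 + 37.98)/0.141 = −276.4.

s = -276.4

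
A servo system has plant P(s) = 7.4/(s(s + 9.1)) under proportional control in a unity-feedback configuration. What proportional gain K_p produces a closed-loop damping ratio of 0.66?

Closed-loop characteristic equation: s² + 9.1s + K_p·7.4 = 0.
So ω_n = √(7.4K_p) and 2ζω_n = 9.1, giving ζ = 9.1/(2√(7.4K_p)).
Setting ζ = 0.66: √(7.4K_p) = 9.1/(2·0.66) = 6.894, so K_p = 47.53/7.4 = 6.42.

K_p = 6.42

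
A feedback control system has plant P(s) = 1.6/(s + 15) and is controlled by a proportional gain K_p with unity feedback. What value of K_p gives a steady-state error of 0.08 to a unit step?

K_p = 108

The loop is type 0, so e_ss(step) = 1/(1 + K_pos) with K_pos = K_p·P(0).
P(0) = 0.1067. Require 1/(1 + K_p·0.1067) = 0.08, so 1 + 0.1067·K_p = 12.5.
K_p = (12.5 − 1)/0.1067 = 108.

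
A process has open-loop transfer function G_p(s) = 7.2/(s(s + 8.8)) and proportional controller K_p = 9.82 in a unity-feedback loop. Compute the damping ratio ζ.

The closed-loop denominator is s(s+8.8) + 9.82·7.2 = s² + 8.8s + 70.7.
So ω_n² = 70.7 ⇒ ω_n = 8.409 rad/s, and ζ = 8.8/(2ω_n) = 0.523.

ζ = 0.523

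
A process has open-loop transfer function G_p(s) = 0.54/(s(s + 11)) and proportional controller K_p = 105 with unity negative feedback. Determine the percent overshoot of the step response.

Closed-loop characteristic equation: s² + 11s + 56.7 = 0, so ω_n = 7.53 rad/s and ζ = 11/(2·7.53) = 0.7304.
%OS = 100·exp(−πζ/√(1−ζ²)) = 100·exp(−π·0.7304/√0.4665) = 3.47%.

3.47%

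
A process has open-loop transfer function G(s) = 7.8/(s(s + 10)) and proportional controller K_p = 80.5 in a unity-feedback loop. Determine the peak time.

The closed-loop denominator s² + 10s + 627.9 gives ω_n = √627.9 = 25.06 and ζ = 10/(2ω_n) = 0.1995.
Damped frequency ω_d = ω_n√(1−ζ²) = 24.55 rad/s, so peak time T_p = π/ω_d = 0.128 s.

T_p = 0.128 s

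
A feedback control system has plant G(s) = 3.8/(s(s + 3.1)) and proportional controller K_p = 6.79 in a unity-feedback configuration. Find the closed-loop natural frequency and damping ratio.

With unity feedback the closed-loop characteristic equation is s² + 3.1s + 6.79·3.8 = s² + 3.1s + 25.8 = 0.
Matching s² + 2ζω_n s + ω_n²: ω_n = √25.8 = 5.08 rad/s and 2ζω_n = 3.1, so ζ = 3.1/(2·5.08) = 0.305.

ω_n = 5.08 rad/s, ζ = 0.305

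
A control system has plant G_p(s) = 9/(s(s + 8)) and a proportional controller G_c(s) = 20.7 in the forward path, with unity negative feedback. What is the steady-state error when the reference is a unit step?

The open loop G_c(s)G_p(s) has a pole at the origin (type 1), so the static position error constant is infinite and e_ss = 1/(1+∞) = 0.

0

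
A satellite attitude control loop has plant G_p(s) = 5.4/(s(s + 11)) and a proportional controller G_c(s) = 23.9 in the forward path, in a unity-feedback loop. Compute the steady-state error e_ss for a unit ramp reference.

0.0852

The loop has one pole at the origin (type 1). Velocity error constant K_v = lim_{s→0} s·G_c(s)G_p(s) = 23.9·5.4/11 = 11.73.
Steady-state error to a unit ramp: e_ss = 1/K_v = 0.0852.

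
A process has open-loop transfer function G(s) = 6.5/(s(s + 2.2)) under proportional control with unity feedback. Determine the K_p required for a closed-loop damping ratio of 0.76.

Closed-loop characteristic equation: s² + 2.2s + K_p·6.5 = 0.
So ω_n = √(6.5K_p) and 2ζω_n = 2.2, giving ζ = 2.2/(2√(6.5K_p)).
Setting ζ = 0.76: √(6.5K_p) = 2.2/(2·0.76) = 1.447, so K_p = 2.095/6.5 = 0.322.

K_p = 0.322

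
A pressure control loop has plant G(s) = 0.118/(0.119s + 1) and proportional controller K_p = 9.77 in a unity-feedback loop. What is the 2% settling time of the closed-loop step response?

Closed loop: T(s) = K_p·G/(1+K_p·G) = 1.153/(0.119s + 1 + 1.153), with pole at s = −(1 + 1.153)/0.119 = −18.09.
τ = 1/18.09 = 0.05528 s, so 2% settling time ≈ 4τ = 0.221 s.

T_s ≈ 0.221 s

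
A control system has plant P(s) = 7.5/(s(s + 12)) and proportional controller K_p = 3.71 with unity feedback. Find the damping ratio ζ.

ζ = 1.14

1 + K_p·P(s) = 0 gives s² + 12s + 27.82 = 0.
So ω_n² = 27.82 ⇒ ω_n = 5.275 rad/s, and ζ = 12/(2ω_n) = 1.14.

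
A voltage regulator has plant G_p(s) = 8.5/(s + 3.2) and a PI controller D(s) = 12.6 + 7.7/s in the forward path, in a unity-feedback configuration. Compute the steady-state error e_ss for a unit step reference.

The open loop D(s)G_p(s) has a pole at the origin (type 1), so the static position error constant is infinite and e_ss = 1/(1+∞) = 0.

0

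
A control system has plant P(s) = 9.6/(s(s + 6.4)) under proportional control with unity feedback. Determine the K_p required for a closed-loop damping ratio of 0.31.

Closed-loop characteristic equation: s² + 6.4s + K_p·9.6 = 0.
So ω_n = √(9.6K_p) and 2ζω_n = 6.4, giving ζ = 6.4/(2√(9.6K_p)).
Setting ζ = 0.31: √(9.6K_p) = 6.4/(2·0.31) = 10.32, so K_p = 106.6/9.6 = 11.1.

K_p = 11.1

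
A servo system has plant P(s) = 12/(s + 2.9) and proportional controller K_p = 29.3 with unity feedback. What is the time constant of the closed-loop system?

τ = 0.00282 s

Closed-loop transfer function: T(s) = K_p·P(s)/(1 + K_p·P(s)) = 351.6/(s + 2.9 + 351.6) = 351.6/(s + 354.5).
Time constant τ = 1/354.5 = 0.00282 s.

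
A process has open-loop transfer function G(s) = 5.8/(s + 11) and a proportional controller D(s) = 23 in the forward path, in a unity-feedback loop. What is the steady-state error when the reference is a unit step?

0.0762

The loop is type 0. Static position error constant K_pos = D(0)·G(0) = 23·0.5273 = 12.13.
Steady-state error to a unit step: e_ss = 1/(1+K_pos) = 1/13.13 = 0.0762.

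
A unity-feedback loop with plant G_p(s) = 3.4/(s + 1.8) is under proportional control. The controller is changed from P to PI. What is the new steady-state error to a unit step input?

Adding integral action puts a pole at s = 0 in the forward path, raising the system type to 1; a type-1 loop has zero steady-state error to a step.

0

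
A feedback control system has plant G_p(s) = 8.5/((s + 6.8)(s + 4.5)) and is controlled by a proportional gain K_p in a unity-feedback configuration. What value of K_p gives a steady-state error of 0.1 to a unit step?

For a type-0 loop with proportional control, e_ss = 1/(1 + K_p·G_p(0)).
G_p(0) = 0.2778. Require 1/(1 + K_p·0.2778) = 0.1, so 1 + 0.2778·K_p = 10.
K_p = (10 − 1)/0.2778 = 32.4.

K_p = 32.4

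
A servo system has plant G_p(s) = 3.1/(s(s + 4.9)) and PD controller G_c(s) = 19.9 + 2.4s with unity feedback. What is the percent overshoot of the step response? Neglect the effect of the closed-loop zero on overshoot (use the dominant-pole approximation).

1.85%

Forward path: (19.9 + 2.4s)·3.1/(s(s+4.9)). The closed-loop characteristic equation is s² + (4.9 + 3.1·2.4)s + 3.1·19.9 = 0.
That is s² + 12.34s + 61.69 = 0, so ω_n = 7.854 rad/s and ζ = 12.34/(2·7.854) = 0.7856.
%OS = 100·exp(−πζ/√(1−ζ²)) = 1.85%.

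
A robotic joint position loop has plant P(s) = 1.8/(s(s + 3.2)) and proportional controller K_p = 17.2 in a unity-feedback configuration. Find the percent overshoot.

From 1 + K_pP(s) = 0: s² + 3.2s + 30.96 = 0 ⇒ ω_n = 5.564, ζ = 0.2876.
%OS = 100·exp(−πζ/√(1−ζ²)) = 100·exp(−π·0.2876/√0.9173) = 38.9%.

38.9%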